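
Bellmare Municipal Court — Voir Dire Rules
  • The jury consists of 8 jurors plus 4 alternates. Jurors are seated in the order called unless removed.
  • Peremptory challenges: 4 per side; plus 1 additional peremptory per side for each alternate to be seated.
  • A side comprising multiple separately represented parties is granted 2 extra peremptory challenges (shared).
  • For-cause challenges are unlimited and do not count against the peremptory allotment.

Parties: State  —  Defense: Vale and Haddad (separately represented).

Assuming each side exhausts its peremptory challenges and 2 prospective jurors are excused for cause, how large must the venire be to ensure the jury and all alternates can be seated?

32

Seats to fill: 8 + 4 alternates = 12.
Peremptories — State: 4 + 1×4 = 8; Defense: 4 + 1×4 + 2 = 10; total 18.
For-cause removals: 2.
Minimum venire: 12 + 18 + 2 = 32.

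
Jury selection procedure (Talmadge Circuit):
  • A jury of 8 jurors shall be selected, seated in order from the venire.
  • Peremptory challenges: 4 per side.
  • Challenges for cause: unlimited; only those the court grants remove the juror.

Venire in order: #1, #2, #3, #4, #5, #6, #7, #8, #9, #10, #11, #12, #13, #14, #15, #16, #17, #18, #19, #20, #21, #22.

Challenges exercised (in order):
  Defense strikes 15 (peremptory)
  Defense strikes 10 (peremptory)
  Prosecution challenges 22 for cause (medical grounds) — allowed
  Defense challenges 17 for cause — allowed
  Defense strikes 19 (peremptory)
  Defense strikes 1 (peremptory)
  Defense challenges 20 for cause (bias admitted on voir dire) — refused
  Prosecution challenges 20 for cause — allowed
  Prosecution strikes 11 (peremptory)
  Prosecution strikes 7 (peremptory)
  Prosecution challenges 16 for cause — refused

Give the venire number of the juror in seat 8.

12

Removed: #1, #7, #10, #11, #15, #17, #19, #20, #22. (#16 stays — for-cause denied.)
Filling seats in venire order through position 8: #2, #3, #4, #5, #6, #8, #9, #12.
So seat 8 is #12.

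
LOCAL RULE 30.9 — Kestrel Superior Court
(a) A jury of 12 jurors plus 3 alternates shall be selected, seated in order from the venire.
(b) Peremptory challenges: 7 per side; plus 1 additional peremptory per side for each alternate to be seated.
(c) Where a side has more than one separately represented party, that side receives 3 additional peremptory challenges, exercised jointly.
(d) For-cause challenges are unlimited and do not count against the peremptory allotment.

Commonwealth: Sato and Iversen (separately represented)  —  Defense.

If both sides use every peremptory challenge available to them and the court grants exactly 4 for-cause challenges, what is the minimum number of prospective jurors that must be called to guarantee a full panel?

42

Seats to fill: 12 + 3 alternates = 15.
Peremptories — Commonwealth: 7 + 1×3 + 3 = 13; Defense: 7 + 1×3 = 10; total 23.
For-cause removals: 4.
Minimum venire: 15 + 23 + 4 = 42.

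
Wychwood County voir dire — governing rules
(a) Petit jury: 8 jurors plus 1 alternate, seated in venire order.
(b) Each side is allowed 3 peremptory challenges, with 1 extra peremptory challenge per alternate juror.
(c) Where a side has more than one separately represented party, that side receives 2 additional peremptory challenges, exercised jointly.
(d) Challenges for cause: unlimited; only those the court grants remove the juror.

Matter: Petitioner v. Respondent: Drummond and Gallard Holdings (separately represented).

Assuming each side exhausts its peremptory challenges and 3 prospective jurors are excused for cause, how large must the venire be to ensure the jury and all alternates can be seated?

22

Seats to fill: 8 + 1 alternates = 9.
Peremptories — Petitioner: 3 + 1×1 = 4; Respondent: 3 + 1×1 + 2 = 6; total 10.
For-cause removals: 3.
Minimum venire: 9 + 10 + 3 = 22.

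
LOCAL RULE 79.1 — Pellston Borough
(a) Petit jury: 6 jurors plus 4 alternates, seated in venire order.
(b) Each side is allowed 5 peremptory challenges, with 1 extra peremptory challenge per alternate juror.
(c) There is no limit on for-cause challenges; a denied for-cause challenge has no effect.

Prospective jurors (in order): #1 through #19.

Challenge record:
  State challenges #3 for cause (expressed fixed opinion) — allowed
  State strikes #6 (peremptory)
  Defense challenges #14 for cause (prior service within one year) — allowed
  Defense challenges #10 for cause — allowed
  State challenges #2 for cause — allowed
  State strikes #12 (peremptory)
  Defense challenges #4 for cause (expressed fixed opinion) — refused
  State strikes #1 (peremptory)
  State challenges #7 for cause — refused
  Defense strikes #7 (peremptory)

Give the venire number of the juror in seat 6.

13

Removed: #1, #2, #3, #6, #7, #10, #12, #14. (#4 stays — for-cause denied.)
Seating in order: seats 1–6 → #4, #5, #8, #9, #11, #13; alternates → #15, #16, #17, #18.
So seat 6 is #13.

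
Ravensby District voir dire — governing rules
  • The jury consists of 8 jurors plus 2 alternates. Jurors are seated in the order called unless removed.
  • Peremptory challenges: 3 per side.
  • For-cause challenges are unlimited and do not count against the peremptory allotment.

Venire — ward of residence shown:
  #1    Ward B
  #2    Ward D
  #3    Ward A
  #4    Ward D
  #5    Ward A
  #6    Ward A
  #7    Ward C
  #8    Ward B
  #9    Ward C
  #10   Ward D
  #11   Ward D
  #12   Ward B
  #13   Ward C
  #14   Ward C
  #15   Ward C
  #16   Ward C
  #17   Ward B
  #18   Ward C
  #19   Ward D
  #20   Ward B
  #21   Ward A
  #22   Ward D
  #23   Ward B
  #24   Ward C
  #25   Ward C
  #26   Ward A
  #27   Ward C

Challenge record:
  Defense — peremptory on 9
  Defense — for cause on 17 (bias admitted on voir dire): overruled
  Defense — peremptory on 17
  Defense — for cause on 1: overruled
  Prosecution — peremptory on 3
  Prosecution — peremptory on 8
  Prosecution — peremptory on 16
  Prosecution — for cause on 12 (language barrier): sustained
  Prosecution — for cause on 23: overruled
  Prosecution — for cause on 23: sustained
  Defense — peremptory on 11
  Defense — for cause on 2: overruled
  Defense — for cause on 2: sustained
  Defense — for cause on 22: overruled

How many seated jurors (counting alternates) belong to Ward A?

2

Removed: #2, #3, #8, #9, #11, #12, #16, #17, #23.
Seated (10 incl. alternates): #1, #4, #5, #6, #7, #10, #13, #14, #15, #18.
Of those, in Ward A: #5, #6 → 2.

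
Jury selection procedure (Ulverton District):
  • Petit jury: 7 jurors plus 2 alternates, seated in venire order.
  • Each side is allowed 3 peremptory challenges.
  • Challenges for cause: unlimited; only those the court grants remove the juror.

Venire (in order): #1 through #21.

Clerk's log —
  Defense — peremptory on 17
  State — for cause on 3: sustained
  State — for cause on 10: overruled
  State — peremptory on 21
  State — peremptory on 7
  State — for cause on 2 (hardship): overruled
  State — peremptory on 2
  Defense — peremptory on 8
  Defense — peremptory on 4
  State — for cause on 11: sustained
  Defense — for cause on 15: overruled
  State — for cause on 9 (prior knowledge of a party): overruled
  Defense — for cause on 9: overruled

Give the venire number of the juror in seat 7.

13

Removed: #2, #3, #4, #7, #8, #11, #17, #21. (#9, #10, #15 stay — for-cause denied.)
Seating in order: seats 1–7 → #1, #5, #6, #9, #10, #12, #13; alternates → #14, #15.
So seat 7 is #13.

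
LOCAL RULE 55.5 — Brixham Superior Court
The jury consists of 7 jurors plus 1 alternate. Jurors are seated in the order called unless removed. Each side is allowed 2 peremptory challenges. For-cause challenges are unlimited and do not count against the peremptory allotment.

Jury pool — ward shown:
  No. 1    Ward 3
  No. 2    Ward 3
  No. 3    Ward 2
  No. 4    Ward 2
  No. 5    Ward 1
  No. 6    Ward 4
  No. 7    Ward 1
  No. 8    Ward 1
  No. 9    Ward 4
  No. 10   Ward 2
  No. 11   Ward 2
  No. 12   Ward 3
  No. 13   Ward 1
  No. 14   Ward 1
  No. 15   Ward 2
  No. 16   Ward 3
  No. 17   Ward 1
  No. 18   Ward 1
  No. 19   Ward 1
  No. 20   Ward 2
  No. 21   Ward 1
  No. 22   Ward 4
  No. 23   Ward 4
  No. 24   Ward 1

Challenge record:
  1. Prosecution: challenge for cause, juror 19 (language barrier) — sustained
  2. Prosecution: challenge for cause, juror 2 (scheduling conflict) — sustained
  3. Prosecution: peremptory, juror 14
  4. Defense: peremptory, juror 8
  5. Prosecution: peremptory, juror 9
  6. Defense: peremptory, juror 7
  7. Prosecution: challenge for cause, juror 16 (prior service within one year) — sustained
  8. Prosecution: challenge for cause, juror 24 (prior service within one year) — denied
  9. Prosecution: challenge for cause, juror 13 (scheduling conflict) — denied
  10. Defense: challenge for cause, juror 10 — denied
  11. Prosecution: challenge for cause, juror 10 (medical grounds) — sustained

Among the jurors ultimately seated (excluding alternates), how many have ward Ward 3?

2

Removed: #2, #7, #8, #9, #10, #14, #16, #19.
Seated jurors 1–7: #1, #3, #4, #5, #6, #11, #12 (alternates #13 not counted).
Of those, in Ward 3: #1, #12 → 2.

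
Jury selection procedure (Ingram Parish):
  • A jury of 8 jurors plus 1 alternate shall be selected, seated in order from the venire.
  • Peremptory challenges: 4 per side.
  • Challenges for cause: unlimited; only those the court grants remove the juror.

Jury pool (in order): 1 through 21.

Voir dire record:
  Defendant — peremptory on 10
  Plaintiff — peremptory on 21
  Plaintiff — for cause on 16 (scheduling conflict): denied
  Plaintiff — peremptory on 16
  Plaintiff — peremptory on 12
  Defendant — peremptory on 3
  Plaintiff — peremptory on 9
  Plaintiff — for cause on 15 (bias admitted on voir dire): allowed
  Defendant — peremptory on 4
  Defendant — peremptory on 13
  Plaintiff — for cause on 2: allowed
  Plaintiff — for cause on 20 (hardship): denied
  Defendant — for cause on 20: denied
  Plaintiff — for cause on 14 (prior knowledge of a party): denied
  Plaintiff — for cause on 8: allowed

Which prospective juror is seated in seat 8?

Removed: #2, #3, #4, #8, #9, #10, #12, #13, #15, #16, #21. (#14, #20 stay — for-cause denied.)
Filling seats in venire order through position 8: #1, #5, #6, #7, #11, #14, #17, #18.
So seat 8 is #18.

18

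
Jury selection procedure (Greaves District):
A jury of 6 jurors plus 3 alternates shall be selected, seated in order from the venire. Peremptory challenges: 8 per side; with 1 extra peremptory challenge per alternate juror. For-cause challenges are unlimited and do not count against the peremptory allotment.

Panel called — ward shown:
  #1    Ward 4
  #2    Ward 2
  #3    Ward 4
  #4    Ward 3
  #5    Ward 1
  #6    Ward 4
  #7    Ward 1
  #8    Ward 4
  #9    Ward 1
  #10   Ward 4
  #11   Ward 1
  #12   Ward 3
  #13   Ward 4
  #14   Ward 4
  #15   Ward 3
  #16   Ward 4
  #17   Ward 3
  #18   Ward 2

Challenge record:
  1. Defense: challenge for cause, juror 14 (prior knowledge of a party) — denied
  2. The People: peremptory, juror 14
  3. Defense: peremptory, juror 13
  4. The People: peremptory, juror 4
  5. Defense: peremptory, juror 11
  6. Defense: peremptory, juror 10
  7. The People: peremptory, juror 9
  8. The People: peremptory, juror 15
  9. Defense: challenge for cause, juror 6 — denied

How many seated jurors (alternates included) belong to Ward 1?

Removed: #4, #9, #10, #11, #13, #14, #15.
Seated (9 incl. alternates): #1, #2, #3, #5, #6, #7, #8, #12, #16.
Of those, in Ward 1: #5, #7 → 2.

2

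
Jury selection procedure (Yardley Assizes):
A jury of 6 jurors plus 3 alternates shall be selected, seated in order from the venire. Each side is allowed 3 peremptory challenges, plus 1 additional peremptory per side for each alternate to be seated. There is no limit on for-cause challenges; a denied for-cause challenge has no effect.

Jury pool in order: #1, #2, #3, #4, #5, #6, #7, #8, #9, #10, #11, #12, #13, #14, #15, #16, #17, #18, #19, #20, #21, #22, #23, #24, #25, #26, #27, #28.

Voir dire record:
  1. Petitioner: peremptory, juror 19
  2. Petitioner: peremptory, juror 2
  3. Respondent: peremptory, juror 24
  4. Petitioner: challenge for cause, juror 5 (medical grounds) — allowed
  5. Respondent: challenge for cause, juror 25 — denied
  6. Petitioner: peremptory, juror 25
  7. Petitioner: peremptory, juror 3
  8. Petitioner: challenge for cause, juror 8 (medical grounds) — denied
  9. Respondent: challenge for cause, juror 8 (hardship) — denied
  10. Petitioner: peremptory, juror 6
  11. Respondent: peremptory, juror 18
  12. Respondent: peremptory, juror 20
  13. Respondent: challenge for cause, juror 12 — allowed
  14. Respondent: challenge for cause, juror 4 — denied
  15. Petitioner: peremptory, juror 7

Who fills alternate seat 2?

Removed: #2, #3, #5, #6, #7, #12, #18, #19, #20, #24, #25. (#4, #8 stay — for-cause denied.)
Seating in order: seats 1–6 → #1, #4, #8, #9, #10, #11; alternates → #13, #14, #15.
So alternate 2 is #14.

14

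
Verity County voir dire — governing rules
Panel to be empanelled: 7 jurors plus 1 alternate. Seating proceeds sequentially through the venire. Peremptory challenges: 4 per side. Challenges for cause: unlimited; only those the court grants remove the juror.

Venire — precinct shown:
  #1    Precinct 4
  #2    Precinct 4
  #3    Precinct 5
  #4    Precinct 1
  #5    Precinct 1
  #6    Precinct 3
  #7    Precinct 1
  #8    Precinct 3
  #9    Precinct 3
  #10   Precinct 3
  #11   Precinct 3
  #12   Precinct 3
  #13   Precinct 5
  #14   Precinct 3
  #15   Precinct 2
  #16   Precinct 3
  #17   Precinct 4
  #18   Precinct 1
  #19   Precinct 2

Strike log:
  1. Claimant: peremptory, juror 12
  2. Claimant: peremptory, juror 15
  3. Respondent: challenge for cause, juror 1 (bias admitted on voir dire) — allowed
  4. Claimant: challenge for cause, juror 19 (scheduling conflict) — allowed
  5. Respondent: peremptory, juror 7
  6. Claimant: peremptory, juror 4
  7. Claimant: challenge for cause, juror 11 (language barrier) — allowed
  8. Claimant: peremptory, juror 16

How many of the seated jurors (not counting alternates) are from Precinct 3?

Removed: #1, #4, #7, #11, #12, #15, #16, #19.
Seated jurors 1–7: #2, #3, #5, #6, #8, #9, #10 (alternates #13 not counted).
Of those, in Precinct 3: #6, #8, #9, #10 → 4.

4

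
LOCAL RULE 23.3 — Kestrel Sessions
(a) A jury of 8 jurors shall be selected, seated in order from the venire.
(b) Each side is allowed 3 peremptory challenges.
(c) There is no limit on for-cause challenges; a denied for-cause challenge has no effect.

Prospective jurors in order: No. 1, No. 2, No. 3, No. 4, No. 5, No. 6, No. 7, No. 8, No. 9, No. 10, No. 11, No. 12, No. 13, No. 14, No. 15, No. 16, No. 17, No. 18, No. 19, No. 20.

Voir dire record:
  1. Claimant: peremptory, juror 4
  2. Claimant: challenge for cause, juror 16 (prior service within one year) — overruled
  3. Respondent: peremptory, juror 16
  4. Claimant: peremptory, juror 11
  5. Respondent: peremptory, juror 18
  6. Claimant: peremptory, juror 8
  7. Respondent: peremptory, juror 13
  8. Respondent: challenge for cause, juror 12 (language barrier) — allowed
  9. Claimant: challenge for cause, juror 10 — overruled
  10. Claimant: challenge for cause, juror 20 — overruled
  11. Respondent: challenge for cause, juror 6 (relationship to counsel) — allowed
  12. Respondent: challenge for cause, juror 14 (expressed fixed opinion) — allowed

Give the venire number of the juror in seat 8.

Removed: #4, #6, #8, #11, #12, #13, #14, #16, #18. (#10, #20 stay — for-cause denied.)
Seating in order: seats 1–8 → #1, #2, #3, #5, #7, #9, #10, #15.
So seat 8 is #15.

15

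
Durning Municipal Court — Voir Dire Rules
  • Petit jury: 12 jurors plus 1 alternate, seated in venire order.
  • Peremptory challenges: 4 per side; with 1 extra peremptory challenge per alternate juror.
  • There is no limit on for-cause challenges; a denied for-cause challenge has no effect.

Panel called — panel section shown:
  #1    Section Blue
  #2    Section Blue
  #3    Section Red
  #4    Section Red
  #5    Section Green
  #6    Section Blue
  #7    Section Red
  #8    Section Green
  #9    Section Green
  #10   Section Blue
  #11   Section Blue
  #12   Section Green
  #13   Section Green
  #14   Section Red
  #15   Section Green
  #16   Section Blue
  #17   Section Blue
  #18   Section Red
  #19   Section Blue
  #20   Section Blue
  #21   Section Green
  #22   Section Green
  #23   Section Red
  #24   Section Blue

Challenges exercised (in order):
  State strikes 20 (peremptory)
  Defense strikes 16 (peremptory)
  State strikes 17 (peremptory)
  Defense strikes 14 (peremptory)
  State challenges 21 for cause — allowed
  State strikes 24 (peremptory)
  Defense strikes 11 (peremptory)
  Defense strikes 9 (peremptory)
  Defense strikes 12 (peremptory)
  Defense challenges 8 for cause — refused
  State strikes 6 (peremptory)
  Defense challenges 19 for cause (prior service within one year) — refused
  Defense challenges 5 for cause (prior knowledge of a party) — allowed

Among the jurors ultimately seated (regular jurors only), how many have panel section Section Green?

4

Removed: #5, #6, #9, #11, #12, #14, #16, #17, #20, #21, #24.
Seated jurors 1–12: #1, #2, #3, #4, #7, #8, #10, #13, #15, #18, #19, #22 (alternates #23 not counted).
Of those, in Section Green: #8, #13, #15, #22 → 4.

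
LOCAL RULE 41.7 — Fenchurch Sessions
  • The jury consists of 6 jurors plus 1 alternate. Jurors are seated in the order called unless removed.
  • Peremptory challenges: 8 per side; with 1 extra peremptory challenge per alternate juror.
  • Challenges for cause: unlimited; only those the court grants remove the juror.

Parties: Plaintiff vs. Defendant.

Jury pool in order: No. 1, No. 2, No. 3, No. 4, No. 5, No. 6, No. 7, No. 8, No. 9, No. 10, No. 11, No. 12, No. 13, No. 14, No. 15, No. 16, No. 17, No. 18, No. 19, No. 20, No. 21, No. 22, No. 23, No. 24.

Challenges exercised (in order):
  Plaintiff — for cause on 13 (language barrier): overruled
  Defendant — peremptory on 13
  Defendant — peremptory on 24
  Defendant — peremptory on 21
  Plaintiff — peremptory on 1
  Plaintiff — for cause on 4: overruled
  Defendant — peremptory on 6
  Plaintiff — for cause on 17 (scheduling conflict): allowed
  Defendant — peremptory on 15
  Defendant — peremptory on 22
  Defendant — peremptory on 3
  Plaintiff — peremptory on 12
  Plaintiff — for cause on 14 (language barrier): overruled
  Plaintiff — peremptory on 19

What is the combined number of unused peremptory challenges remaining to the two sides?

Plaintiff allotment: 8 base + 1 × 1 alternate = 9. Defendant allotment: 8 base + 1 × 1 alternate = 9.
Plaintiff peremptories used: #1, #12, #19 — 3 (for-cause on #13, #4, #17, #14 don't count).
Defendant peremptories used: #13, #24, #21, #6, #15, #22, #3 — 7.
Remaining: (9 − 3) + (9 − 7) = 8.

8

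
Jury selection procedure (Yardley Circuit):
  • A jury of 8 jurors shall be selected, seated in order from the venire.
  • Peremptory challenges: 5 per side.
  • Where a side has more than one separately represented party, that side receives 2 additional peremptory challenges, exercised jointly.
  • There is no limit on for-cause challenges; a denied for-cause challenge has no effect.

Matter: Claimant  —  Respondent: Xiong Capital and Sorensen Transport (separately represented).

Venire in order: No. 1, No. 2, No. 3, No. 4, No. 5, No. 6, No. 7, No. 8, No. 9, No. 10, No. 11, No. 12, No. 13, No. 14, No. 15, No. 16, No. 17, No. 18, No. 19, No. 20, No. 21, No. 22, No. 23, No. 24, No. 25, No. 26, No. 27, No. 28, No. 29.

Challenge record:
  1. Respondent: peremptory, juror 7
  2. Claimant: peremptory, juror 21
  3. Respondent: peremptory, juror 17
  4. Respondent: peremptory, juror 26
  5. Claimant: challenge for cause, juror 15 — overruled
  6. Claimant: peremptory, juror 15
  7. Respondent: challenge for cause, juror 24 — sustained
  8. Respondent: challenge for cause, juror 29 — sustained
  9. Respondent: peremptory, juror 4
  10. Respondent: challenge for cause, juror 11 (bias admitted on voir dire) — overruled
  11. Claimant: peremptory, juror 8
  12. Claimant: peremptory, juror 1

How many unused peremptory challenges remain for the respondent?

3

Respondent allotment: 5 base + 2 multi-party = 7.
Respondent peremptories used: #7, #17, #26, #4 — 4 (for-cause on #24, #29, #11 don't count).
Remaining: 7 − 4 = 3.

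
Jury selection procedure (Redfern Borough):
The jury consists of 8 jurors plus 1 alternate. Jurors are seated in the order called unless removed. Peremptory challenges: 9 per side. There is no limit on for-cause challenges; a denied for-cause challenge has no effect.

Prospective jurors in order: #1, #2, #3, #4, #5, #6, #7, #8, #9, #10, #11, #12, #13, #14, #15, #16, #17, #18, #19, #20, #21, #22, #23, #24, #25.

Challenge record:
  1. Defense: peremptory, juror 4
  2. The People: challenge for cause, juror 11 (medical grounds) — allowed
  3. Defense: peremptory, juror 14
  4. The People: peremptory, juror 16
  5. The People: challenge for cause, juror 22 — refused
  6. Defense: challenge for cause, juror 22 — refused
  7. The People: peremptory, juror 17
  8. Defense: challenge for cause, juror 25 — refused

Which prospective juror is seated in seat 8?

Removed: #4, #11, #14, #16, #17. (#22, #25 stay — for-cause denied.)
Seating in order: seats 1–8 → #1, #2, #3, #5, #6, #7, #8, #9; alternates → #10.
So seat 8 is #9.

9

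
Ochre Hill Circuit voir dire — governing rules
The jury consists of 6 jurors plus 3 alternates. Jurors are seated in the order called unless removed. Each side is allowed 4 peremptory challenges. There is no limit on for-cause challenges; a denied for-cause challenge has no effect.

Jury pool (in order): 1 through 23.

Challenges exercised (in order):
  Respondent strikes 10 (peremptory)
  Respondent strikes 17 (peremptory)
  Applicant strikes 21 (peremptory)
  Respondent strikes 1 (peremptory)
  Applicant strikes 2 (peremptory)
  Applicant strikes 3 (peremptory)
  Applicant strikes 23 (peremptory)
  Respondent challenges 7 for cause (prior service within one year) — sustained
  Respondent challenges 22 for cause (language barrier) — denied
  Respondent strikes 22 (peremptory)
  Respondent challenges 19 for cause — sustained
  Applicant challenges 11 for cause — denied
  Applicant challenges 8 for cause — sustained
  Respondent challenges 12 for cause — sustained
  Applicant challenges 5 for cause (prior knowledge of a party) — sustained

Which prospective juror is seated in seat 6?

14

Removed: #1, #2, #3, #5, #7, #8, #10, #12, #17, #19, #21, #22, #23. (#11 stays — for-cause denied.)
Filling seats in venire order through position 6: #4, #6, #9, #11, #13, #14.
So seat 6 is #14.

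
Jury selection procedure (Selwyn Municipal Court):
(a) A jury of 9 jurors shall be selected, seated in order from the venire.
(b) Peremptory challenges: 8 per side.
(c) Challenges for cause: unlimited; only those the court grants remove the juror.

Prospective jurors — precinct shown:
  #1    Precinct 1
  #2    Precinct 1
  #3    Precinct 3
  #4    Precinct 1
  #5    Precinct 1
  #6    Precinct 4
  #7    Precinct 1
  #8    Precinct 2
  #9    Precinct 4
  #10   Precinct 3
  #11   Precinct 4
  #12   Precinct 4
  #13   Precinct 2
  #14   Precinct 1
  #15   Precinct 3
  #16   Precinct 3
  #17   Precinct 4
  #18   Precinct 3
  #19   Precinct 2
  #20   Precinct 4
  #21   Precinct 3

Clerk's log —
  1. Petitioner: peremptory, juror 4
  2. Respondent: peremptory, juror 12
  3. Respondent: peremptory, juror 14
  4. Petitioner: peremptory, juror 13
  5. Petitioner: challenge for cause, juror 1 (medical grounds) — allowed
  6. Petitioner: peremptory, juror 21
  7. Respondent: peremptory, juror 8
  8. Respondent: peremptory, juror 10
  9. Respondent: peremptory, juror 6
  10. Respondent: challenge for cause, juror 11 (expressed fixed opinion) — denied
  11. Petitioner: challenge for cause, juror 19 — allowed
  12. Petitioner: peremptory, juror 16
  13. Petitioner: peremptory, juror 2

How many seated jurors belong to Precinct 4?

Removed: #1, #2, #4, #6, #8, #10, #12, #13, #14, #16, #19, #21.
Seated jurors 1–9: #3, #5, #7, #9, #11, #15, #17, #18, #20.
Of those, in Precinct 4: #9, #11, #17, #20 → 4.

4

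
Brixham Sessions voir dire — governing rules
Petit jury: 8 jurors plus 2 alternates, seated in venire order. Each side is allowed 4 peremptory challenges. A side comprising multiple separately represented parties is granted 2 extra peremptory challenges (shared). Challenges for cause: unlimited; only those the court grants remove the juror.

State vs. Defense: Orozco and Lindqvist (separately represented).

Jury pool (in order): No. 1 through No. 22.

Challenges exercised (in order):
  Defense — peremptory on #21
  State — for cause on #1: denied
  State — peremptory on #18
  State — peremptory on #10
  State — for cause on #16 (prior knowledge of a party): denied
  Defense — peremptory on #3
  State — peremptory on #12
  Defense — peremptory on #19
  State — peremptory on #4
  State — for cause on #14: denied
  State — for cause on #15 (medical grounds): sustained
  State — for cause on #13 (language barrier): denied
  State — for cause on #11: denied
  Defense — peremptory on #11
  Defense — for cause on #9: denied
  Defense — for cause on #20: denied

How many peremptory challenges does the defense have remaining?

2

Defense allotment: 4 base + 2 multi-party = 6.
Defense peremptories used: #21, #3, #19, #11 — 4 (for-cause on #9, #20 don't count).
Remaining: 6 − 4 = 2.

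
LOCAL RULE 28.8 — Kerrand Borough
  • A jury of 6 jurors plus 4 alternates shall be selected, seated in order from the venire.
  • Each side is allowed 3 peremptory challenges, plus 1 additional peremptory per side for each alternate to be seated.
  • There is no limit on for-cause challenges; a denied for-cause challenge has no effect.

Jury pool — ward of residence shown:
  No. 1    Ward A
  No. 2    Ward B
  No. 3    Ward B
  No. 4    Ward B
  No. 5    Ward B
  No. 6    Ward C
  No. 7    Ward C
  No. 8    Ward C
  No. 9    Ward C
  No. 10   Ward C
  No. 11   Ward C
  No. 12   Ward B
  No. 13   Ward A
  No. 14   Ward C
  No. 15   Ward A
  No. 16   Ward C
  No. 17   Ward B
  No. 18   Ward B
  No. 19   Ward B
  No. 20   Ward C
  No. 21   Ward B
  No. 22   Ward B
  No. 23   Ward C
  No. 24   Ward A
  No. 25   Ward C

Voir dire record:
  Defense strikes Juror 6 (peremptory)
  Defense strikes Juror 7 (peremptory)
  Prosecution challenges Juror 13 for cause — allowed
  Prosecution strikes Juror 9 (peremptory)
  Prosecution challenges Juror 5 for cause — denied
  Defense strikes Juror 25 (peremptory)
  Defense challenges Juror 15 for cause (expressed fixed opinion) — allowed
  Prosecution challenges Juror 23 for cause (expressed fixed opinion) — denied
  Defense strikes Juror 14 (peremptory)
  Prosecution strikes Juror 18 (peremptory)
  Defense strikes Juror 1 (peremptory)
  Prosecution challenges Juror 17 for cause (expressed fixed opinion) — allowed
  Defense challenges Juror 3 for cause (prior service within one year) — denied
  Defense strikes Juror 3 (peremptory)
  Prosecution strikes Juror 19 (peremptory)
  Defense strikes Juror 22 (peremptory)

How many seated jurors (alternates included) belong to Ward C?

5

Removed: #1, #3, #6, #7, #9, #13, #14, #15, #17, #18, #19, #22, #25.
Seated (10 incl. alternates): #2, #4, #5, #8, #10, #11, #12, #16, #20, #21.
Of those, in Ward C: #8, #10, #11, #16, #20 → 5.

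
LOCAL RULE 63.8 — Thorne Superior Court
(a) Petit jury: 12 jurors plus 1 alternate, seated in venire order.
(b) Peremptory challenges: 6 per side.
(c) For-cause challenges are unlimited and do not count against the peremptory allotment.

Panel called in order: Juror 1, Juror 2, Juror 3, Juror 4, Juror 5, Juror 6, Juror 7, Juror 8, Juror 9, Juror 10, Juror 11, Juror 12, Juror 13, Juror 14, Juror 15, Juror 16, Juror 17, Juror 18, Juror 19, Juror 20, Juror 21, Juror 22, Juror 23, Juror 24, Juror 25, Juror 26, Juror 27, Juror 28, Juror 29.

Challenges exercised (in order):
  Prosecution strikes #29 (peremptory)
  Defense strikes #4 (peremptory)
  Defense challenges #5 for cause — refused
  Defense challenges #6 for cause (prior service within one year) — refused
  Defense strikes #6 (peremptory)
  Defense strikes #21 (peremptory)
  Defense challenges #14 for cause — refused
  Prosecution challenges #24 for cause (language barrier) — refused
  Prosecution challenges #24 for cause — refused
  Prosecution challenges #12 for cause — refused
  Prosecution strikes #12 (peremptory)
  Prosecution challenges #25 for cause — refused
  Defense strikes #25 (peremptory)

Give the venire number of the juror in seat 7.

Removed: #4, #6, #12, #21, #25, #29. (#5, #14, #24 stay — for-cause denied.)
Seating in order: seats 1–12 → #1, #2, #3, #5, #7, #8, #9, #10, #11, #13, #14, #15; alternates → #16.
So seat 7 is #9.

9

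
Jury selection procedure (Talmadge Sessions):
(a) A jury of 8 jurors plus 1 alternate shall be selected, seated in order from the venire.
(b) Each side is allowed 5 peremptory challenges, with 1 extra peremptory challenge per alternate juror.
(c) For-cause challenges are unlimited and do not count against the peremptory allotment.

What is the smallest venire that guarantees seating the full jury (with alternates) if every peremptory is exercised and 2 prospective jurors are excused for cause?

Seats to fill: 8 + 1 alternates = 9.
Peremptories: 5 + 1×1 = 6 per side × 2 sides = 12.
For-cause removals: 2.
Minimum venire: 9 + 12 + 2 = 23.

23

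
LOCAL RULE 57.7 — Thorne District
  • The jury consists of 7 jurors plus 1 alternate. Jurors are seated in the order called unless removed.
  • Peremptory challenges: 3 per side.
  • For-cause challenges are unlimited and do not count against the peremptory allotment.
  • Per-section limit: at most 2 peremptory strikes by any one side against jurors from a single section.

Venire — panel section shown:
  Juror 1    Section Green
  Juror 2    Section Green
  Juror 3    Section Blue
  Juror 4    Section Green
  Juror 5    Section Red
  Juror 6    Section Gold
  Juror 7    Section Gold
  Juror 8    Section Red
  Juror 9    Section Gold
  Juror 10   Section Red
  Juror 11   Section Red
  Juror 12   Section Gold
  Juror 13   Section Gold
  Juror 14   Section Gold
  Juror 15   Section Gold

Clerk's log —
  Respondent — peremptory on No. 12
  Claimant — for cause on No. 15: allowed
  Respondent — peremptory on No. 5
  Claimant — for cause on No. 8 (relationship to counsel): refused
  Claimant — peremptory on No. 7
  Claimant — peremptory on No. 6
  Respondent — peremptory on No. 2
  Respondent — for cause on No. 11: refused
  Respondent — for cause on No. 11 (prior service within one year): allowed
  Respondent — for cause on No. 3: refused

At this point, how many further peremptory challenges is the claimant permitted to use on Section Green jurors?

1

Claimant peremptories so far: #7, #6 — 2 of 3 used, 1 left overall.
Against Section Green: none yet — per-section cap 2 leaves 2.
Binding limit: min(1, 2) = 1.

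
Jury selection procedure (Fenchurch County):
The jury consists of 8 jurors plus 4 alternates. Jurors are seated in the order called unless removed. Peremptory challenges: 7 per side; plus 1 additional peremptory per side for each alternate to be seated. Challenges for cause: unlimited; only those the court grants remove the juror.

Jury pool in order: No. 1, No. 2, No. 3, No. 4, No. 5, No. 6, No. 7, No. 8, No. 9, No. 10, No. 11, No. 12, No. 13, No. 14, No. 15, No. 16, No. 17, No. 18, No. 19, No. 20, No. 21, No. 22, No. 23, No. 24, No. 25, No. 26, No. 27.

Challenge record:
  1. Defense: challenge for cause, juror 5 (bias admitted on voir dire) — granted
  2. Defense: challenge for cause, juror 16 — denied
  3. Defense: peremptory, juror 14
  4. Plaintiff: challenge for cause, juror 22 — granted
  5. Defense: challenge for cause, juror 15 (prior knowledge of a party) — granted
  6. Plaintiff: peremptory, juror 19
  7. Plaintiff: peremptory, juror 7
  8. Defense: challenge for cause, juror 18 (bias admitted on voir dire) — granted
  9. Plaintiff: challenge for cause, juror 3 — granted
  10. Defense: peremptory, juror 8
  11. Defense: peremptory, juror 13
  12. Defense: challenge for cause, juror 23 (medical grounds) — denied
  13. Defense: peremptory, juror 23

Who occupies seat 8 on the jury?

Removed: #3, #5, #7, #8, #13, #14, #15, #18, #19, #22, #23. (#16 stays — for-cause denied.)
Filling seats in venire order through position 8: #1, #2, #4, #6, #9, #10, #11, #12.
So seat 8 is #12.

12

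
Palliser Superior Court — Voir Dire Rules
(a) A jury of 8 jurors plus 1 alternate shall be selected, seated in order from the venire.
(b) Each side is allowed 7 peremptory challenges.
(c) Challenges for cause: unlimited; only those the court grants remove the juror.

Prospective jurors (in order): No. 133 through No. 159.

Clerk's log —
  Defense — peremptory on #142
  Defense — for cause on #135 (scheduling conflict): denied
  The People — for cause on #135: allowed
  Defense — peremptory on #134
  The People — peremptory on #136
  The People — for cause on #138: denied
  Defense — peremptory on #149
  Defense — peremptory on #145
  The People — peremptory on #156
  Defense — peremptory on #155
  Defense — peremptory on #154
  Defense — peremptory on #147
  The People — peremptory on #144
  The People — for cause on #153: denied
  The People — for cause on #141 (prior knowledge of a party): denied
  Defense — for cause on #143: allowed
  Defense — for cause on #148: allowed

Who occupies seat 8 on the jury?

Removed: #134, #135, #136, #142, #143, #144, #145, #147, #148, #149, #154, #155, #156. (#138, #141, #153 stay — for-cause denied.)
Filling seats in venire order through position 8: #133, #137, #138, #139, #140, #141, #146, #150.
So seat 8 is #150.

150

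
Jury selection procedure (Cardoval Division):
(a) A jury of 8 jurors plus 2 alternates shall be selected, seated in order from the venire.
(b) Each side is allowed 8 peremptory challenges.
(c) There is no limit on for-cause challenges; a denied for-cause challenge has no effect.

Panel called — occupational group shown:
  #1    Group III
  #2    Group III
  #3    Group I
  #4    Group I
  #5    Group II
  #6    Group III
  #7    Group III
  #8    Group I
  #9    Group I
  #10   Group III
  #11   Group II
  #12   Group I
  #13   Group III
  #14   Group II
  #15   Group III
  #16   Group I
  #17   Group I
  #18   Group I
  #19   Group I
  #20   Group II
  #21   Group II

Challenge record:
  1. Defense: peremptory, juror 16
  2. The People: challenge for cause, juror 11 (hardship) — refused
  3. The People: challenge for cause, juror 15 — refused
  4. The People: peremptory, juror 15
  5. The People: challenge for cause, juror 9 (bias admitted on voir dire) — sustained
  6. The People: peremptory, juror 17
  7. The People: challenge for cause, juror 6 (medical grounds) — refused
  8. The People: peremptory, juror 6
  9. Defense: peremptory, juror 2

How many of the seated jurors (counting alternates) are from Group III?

4

Removed: #2, #6, #9, #15, #16, #17.
Seated (10 incl. alternates): #1, #3, #4, #5, #7, #8, #10, #11, #12, #13.
Of those, in Group III: #1, #7, #10, #13 → 4.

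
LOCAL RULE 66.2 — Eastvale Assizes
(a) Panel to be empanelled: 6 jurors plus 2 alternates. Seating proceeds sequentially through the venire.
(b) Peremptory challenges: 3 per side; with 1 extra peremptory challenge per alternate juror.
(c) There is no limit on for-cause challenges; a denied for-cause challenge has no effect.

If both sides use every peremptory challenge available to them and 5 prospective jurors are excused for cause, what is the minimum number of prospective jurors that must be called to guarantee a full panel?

Seats to fill: 6 + 2 alternates = 8.
Peremptories: 3 + 1×2 = 5 per side × 2 sides = 10.
For-cause removals: 5.
Minimum venire: 8 + 10 + 5 = 23.

23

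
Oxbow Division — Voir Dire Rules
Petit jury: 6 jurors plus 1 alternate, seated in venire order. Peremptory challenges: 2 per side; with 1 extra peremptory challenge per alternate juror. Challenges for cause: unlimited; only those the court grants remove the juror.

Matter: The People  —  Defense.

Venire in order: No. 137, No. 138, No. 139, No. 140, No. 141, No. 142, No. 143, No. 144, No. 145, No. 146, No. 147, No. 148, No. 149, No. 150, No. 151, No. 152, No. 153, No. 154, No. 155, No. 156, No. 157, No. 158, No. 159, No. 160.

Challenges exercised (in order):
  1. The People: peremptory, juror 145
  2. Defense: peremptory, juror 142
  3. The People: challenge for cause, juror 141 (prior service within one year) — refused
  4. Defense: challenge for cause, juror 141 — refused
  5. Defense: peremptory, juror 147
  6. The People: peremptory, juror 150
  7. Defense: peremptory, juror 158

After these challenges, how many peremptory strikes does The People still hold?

1

The People allotment: 2 base + 1 × 1 alternate = 3.
The People peremptories used: #145, #150 — 2 (the for-cause on #141 doesn't count).
Remaining: 3 − 2 = 1.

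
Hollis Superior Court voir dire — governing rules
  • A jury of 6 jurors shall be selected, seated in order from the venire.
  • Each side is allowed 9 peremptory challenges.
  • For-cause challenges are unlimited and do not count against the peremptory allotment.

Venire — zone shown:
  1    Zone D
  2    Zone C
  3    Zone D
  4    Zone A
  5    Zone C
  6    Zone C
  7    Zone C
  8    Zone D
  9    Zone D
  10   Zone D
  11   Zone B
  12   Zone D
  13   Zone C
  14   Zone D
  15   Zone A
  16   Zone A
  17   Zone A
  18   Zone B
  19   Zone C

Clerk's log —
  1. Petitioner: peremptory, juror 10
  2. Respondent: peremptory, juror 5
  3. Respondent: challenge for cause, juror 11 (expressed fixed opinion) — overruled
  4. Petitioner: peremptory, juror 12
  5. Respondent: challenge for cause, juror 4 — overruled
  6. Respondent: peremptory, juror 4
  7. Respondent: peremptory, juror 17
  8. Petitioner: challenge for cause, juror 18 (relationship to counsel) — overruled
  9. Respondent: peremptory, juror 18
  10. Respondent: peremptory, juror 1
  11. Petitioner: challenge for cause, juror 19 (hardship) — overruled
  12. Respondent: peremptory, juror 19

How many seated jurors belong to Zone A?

0

Removed: #1, #4, #5, #10, #12, #17, #18, #19.
Seated jurors 1–6: #2, #3, #6, #7, #8, #9.
None of those are in Zone A → 0.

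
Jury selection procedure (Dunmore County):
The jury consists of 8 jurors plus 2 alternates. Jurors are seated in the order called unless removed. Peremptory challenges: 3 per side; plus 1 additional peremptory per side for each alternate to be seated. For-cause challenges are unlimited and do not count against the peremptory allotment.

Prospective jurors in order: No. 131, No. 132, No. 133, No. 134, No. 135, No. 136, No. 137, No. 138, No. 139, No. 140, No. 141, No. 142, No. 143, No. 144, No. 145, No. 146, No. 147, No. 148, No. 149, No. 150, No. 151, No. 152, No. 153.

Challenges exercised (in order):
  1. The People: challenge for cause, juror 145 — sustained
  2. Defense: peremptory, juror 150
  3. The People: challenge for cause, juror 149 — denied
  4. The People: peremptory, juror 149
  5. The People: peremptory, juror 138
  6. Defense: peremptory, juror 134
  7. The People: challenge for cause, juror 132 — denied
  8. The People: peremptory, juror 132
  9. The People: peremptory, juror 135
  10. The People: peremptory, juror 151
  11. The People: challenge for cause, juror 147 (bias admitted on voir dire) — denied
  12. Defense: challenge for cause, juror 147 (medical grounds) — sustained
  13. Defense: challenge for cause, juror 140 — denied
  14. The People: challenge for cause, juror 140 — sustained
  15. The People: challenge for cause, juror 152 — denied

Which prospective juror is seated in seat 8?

143

Removed: #132, #134, #135, #138, #140, #145, #147, #149, #150, #151. (#152 stays — for-cause denied.)
Seating in order: seats 1–8 → #131, #133, #136, #137, #139, #141, #142, #143; alternates → #144, #146.
So seat 8 is #143.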